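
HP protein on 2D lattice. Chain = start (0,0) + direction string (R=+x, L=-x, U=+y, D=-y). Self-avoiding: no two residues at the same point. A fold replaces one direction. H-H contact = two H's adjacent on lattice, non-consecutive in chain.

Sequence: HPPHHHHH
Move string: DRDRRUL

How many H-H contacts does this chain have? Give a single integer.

Answer: 1

Derivation:
Positions: [(0, 0), (0, -1), (1, -1), (1, -2), (2, -2), (3, -2), (3, -1), (2, -1)]
H-H contact: residue 4 @(2,-2) - residue 7 @(2, -1)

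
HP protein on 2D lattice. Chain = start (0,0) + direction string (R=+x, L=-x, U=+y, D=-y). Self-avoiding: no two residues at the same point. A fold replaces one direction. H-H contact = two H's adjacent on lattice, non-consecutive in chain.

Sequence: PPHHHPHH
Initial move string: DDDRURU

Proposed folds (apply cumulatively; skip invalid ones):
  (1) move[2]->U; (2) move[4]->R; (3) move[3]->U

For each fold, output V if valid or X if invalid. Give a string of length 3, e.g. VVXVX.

Answer: XVX

Derivation:
Initial: DDDRURU -> [(0, 0), (0, -1), (0, -2), (0, -3), (1, -3), (1, -2), (2, -2), (2, -1)]
Fold 1: move[2]->U => DDURURU INVALID (collision), skipped
Fold 2: move[4]->R => DDDRRRU VALID
Fold 3: move[3]->U => DDDURRU INVALID (collision), skipped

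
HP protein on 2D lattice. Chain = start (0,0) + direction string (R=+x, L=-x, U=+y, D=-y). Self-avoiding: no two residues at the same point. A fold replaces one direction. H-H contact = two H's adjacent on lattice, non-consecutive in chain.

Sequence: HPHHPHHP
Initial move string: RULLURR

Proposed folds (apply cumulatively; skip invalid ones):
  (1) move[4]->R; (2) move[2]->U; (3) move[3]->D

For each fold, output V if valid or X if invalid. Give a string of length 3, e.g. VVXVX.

Initial: RULLURR -> [(0, 0), (1, 0), (1, 1), (0, 1), (-1, 1), (-1, 2), (0, 2), (1, 2)]
Fold 1: move[4]->R => RULLRRR INVALID (collision), skipped
Fold 2: move[2]->U => RUULURR VALID
Fold 3: move[3]->D => RUUDURR INVALID (collision), skipped

Answer: XVX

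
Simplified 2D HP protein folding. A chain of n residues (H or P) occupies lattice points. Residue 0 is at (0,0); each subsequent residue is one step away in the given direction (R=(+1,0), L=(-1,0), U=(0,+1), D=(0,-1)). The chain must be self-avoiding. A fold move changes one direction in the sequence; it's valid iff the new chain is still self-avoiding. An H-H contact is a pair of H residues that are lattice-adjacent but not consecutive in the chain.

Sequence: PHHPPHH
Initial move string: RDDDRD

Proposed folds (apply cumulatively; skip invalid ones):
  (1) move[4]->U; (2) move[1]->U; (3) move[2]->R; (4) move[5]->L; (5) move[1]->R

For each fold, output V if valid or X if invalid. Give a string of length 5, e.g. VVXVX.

Answer: XXVXV

Derivation:
Initial: RDDDRD -> [(0, 0), (1, 0), (1, -1), (1, -2), (1, -3), (2, -3), (2, -4)]
Fold 1: move[4]->U => RDDDUD INVALID (collision), skipped
Fold 2: move[1]->U => RUDDRD INVALID (collision), skipped
Fold 3: move[2]->R => RDRDRD VALID
Fold 4: move[5]->L => RDRDRL INVALID (collision), skipped
Fold 5: move[1]->R => RRRDRD VALID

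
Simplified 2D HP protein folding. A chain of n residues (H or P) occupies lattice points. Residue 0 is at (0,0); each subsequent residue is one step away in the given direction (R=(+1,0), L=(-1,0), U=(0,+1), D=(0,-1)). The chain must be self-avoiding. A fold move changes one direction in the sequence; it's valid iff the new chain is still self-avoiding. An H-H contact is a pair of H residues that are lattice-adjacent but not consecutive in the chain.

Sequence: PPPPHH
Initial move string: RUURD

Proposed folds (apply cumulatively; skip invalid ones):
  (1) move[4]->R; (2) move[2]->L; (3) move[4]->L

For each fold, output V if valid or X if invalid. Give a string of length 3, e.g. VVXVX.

Answer: VXX

Derivation:
Initial: RUURD -> [(0, 0), (1, 0), (1, 1), (1, 2), (2, 2), (2, 1)]
Fold 1: move[4]->R => RUURR VALID
Fold 2: move[2]->L => RULRR INVALID (collision), skipped
Fold 3: move[4]->L => RUURL INVALID (collision), skipped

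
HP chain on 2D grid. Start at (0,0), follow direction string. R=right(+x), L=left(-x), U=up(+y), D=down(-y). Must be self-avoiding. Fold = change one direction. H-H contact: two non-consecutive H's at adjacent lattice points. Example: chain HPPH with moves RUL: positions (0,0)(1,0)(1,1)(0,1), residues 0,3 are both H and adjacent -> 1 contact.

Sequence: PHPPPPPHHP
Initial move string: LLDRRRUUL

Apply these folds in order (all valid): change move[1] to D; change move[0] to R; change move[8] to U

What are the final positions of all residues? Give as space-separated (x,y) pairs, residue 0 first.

Initial moves: LLDRRRUUL
Fold: move[1]->D => LDDRRRUUL (positions: [(0, 0), (-1, 0), (-1, -1), (-1, -2), (0, -2), (1, -2), (2, -2), (2, -1), (2, 0), (1, 0)])
Fold: move[0]->R => RDDRRRUUL (positions: [(0, 0), (1, 0), (1, -1), (1, -2), (2, -2), (3, -2), (4, -2), (4, -1), (4, 0), (3, 0)])
Fold: move[8]->U => RDDRRRUUU (positions: [(0, 0), (1, 0), (1, -1), (1, -2), (2, -2), (3, -2), (4, -2), (4, -1), (4, 0), (4, 1)])

Answer: (0,0) (1,0) (1,-1) (1,-2) (2,-2) (3,-2) (4,-2) (4,-1) (4,0) (4,1)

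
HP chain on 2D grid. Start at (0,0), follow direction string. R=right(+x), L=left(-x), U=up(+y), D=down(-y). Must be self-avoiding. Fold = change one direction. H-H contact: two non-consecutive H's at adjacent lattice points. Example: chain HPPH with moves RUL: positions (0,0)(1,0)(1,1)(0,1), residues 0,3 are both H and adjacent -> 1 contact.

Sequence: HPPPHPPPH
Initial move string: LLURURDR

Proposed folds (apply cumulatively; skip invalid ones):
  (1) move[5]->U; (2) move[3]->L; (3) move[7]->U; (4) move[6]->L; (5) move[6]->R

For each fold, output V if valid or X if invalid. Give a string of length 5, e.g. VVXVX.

Initial: LLURURDR -> [(0, 0), (-1, 0), (-2, 0), (-2, 1), (-1, 1), (-1, 2), (0, 2), (0, 1), (1, 1)]
Fold 1: move[5]->U => LLURUUDR INVALID (collision), skipped
Fold 2: move[3]->L => LLULURDR INVALID (collision), skipped
Fold 3: move[7]->U => LLURURDU INVALID (collision), skipped
Fold 4: move[6]->L => LLURURLR INVALID (collision), skipped
Fold 5: move[6]->R => LLURURRR VALID

Answer: XXXXV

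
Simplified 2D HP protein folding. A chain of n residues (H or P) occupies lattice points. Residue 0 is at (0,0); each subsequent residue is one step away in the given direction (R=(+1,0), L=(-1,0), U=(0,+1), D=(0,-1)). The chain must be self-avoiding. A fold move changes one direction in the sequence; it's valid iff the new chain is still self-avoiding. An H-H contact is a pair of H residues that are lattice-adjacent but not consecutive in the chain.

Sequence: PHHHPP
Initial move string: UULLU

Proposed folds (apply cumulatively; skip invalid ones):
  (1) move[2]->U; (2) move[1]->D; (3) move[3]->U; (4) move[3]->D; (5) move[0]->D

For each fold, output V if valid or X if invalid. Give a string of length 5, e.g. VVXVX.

Answer: VXVXX

Derivation:
Initial: UULLU -> [(0, 0), (0, 1), (0, 2), (-1, 2), (-2, 2), (-2, 3)]
Fold 1: move[2]->U => UUULU VALID
Fold 2: move[1]->D => UDULU INVALID (collision), skipped
Fold 3: move[3]->U => UUUUU VALID
Fold 4: move[3]->D => UUUDU INVALID (collision), skipped
Fold 5: move[0]->D => DUUUU INVALID (collision), skipped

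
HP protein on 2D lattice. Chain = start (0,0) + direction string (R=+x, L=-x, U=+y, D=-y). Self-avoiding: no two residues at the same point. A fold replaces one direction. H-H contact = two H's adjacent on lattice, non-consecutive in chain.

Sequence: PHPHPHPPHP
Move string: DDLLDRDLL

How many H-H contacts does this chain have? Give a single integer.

Positions: [(0, 0), (0, -1), (0, -2), (-1, -2), (-2, -2), (-2, -3), (-1, -3), (-1, -4), (-2, -4), (-3, -4)]
H-H contact: residue 5 @(-2,-3) - residue 8 @(-2, -4)

Answer: 1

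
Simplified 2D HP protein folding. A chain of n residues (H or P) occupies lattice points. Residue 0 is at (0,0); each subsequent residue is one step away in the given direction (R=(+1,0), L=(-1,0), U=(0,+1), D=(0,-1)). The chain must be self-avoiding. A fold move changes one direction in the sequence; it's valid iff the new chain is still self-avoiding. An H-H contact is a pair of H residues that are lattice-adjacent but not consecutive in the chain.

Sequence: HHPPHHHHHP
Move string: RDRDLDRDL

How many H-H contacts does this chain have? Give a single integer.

Answer: 1

Derivation:
Positions: [(0, 0), (1, 0), (1, -1), (2, -1), (2, -2), (1, -2), (1, -3), (2, -3), (2, -4), (1, -4)]
H-H contact: residue 4 @(2,-2) - residue 7 @(2, -3)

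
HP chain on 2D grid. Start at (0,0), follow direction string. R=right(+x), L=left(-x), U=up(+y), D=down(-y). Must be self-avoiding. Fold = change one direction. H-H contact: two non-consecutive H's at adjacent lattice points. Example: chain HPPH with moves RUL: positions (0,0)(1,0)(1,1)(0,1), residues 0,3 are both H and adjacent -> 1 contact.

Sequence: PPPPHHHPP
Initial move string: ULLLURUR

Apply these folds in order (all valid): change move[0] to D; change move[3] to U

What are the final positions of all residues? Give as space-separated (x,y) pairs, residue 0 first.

Answer: (0,0) (0,-1) (-1,-1) (-2,-1) (-2,0) (-2,1) (-1,1) (-1,2) (0,2)

Derivation:
Initial moves: ULLLURUR
Fold: move[0]->D => DLLLURUR (positions: [(0, 0), (0, -1), (-1, -1), (-2, -1), (-3, -1), (-3, 0), (-2, 0), (-2, 1), (-1, 1)])
Fold: move[3]->U => DLLUURUR (positions: [(0, 0), (0, -1), (-1, -1), (-2, -1), (-2, 0), (-2, 1), (-1, 1), (-1, 2), (0, 2)])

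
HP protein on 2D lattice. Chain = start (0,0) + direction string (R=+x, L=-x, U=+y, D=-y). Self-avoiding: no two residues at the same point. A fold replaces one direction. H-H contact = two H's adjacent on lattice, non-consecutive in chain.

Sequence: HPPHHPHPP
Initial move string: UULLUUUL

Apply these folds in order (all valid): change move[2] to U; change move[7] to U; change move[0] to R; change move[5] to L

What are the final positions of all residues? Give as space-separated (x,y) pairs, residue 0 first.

Initial moves: UULLUUUL
Fold: move[2]->U => UUULUUUL (positions: [(0, 0), (0, 1), (0, 2), (0, 3), (-1, 3), (-1, 4), (-1, 5), (-1, 6), (-2, 6)])
Fold: move[7]->U => UUULUUUU (positions: [(0, 0), (0, 1), (0, 2), (0, 3), (-1, 3), (-1, 4), (-1, 5), (-1, 6), (-1, 7)])
Fold: move[0]->R => RUULUUUU (positions: [(0, 0), (1, 0), (1, 1), (1, 2), (0, 2), (0, 3), (0, 4), (0, 5), (0, 6)])
Fold: move[5]->L => RUULULUU (positions: [(0, 0), (1, 0), (1, 1), (1, 2), (0, 2), (0, 3), (-1, 3), (-1, 4), (-1, 5)])

Answer: (0,0) (1,0) (1,1) (1,2) (0,2) (0,3) (-1,3) (-1,4) (-1,5)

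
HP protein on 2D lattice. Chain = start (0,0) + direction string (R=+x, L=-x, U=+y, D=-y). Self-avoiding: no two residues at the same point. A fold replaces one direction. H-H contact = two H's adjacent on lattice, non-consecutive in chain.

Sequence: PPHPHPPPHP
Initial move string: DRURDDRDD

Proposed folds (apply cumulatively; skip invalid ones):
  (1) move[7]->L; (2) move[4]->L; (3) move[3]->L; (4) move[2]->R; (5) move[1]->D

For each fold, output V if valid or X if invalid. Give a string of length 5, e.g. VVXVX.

Answer: XXXVV

Derivation:
Initial: DRURDDRDD -> [(0, 0), (0, -1), (1, -1), (1, 0), (2, 0), (2, -1), (2, -2), (3, -2), (3, -3), (3, -4)]
Fold 1: move[7]->L => DRURDDRLD INVALID (collision), skipped
Fold 2: move[4]->L => DRURLDRDD INVALID (collision), skipped
Fold 3: move[3]->L => DRULDDRDD INVALID (collision), skipped
Fold 4: move[2]->R => DRRRDDRDD VALID
Fold 5: move[1]->D => DDRRDDRDD VALID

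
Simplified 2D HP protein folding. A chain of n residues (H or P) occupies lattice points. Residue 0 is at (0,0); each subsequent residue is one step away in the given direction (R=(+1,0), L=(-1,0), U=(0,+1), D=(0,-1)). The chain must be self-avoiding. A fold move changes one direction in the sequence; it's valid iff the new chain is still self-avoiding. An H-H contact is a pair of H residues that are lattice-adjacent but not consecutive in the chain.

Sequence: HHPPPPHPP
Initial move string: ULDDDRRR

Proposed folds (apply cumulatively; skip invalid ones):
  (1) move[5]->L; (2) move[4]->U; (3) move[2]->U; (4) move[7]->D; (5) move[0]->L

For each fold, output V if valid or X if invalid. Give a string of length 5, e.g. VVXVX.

Answer: XXXVV

Derivation:
Initial: ULDDDRRR -> [(0, 0), (0, 1), (-1, 1), (-1, 0), (-1, -1), (-1, -2), (0, -2), (1, -2), (2, -2)]
Fold 1: move[5]->L => ULDDDLRR INVALID (collision), skipped
Fold 2: move[4]->U => ULDDURRR INVALID (collision), skipped
Fold 3: move[2]->U => ULUDDRRR INVALID (collision), skipped
Fold 4: move[7]->D => ULDDDRRD VALID
Fold 5: move[0]->L => LLDDDRRD VALID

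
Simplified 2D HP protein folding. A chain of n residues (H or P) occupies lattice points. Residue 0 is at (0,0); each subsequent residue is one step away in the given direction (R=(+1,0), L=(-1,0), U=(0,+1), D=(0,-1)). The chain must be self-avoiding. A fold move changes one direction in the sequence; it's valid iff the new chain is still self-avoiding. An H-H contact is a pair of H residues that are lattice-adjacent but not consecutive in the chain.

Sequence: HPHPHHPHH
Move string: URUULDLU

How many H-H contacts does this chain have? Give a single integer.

Answer: 1

Derivation:
Positions: [(0, 0), (0, 1), (1, 1), (1, 2), (1, 3), (0, 3), (0, 2), (-1, 2), (-1, 3)]
H-H contact: residue 5 @(0,3) - residue 8 @(-1, 3)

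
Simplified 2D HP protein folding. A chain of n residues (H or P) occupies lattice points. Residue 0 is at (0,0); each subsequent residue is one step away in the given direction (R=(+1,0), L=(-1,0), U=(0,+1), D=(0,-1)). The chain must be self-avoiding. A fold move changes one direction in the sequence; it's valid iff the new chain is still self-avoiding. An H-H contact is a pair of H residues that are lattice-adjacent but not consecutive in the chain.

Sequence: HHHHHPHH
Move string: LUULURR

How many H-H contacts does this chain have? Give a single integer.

Positions: [(0, 0), (-1, 0), (-1, 1), (-1, 2), (-2, 2), (-2, 3), (-1, 3), (0, 3)]
H-H contact: residue 3 @(-1,2) - residue 6 @(-1, 3)

Answer: 1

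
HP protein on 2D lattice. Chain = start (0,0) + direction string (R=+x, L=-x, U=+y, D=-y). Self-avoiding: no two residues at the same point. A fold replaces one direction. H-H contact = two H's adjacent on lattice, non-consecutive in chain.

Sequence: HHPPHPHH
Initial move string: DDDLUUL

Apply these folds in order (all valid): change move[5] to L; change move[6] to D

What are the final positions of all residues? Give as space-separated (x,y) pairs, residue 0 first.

Answer: (0,0) (0,-1) (0,-2) (0,-3) (-1,-3) (-1,-2) (-2,-2) (-2,-3)

Derivation:
Initial moves: DDDLUUL
Fold: move[5]->L => DDDLULL (positions: [(0, 0), (0, -1), (0, -2), (0, -3), (-1, -3), (-1, -2), (-2, -2), (-3, -2)])
Fold: move[6]->D => DDDLULD (positions: [(0, 0), (0, -1), (0, -2), (0, -3), (-1, -3), (-1, -2), (-2, -2), (-2, -3)])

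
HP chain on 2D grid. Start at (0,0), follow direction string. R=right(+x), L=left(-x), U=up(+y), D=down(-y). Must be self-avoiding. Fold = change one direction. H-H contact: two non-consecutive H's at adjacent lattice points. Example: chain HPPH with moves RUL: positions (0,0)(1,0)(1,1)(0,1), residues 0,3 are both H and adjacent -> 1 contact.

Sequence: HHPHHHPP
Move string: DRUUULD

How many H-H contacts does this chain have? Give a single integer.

Positions: [(0, 0), (0, -1), (1, -1), (1, 0), (1, 1), (1, 2), (0, 2), (0, 1)]
H-H contact: residue 0 @(0,0) - residue 3 @(1, 0)

Answer: 1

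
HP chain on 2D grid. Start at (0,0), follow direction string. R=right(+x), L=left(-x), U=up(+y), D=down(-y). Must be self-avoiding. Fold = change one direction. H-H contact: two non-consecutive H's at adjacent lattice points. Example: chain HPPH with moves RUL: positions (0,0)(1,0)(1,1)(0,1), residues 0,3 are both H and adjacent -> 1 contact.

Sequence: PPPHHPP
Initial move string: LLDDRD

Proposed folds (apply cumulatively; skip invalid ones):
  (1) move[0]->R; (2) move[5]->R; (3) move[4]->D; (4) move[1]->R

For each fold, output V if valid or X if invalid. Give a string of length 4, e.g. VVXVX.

Initial: LLDDRD -> [(0, 0), (-1, 0), (-2, 0), (-2, -1), (-2, -2), (-1, -2), (-1, -3)]
Fold 1: move[0]->R => RLDDRD INVALID (collision), skipped
Fold 2: move[5]->R => LLDDRR VALID
Fold 3: move[4]->D => LLDDDR VALID
Fold 4: move[1]->R => LRDDDR INVALID (collision), skipped

Answer: XVVX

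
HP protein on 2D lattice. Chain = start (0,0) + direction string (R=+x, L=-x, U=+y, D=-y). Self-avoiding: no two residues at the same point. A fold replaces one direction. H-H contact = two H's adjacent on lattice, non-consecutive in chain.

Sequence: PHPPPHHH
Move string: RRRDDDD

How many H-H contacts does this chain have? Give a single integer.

Positions: [(0, 0), (1, 0), (2, 0), (3, 0), (3, -1), (3, -2), (3, -3), (3, -4)]
No H-H contacts found.

Answer: 0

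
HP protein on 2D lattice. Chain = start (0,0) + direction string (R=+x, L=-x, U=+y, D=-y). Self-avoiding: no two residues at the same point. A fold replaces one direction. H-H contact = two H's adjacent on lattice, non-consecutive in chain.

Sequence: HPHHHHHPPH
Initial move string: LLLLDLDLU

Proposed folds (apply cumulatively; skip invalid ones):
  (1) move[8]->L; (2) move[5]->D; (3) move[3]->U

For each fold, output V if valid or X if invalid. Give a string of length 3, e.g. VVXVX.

Answer: VVX

Derivation:
Initial: LLLLDLDLU -> [(0, 0), (-1, 0), (-2, 0), (-3, 0), (-4, 0), (-4, -1), (-5, -1), (-5, -2), (-6, -2), (-6, -1)]
Fold 1: move[8]->L => LLLLDLDLL VALID
Fold 2: move[5]->D => LLLLDDDLL VALID
Fold 3: move[3]->U => LLLUDDDLL INVALID (collision), skipped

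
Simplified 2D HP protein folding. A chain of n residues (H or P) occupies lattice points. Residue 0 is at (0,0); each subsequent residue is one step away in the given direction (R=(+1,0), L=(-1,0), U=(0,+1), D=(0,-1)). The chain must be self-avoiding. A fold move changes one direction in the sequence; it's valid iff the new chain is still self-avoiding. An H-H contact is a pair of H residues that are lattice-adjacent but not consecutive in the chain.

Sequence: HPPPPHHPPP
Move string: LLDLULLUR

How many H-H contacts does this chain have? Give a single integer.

Positions: [(0, 0), (-1, 0), (-2, 0), (-2, -1), (-3, -1), (-3, 0), (-4, 0), (-5, 0), (-5, 1), (-4, 1)]
No H-H contacts found.

Answer: 0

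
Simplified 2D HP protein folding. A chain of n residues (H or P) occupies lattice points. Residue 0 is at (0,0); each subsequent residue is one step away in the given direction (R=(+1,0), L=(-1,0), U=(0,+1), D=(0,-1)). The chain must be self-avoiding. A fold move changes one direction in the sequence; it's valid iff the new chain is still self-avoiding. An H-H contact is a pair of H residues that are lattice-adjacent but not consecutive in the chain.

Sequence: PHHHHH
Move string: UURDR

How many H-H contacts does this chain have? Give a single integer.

Positions: [(0, 0), (0, 1), (0, 2), (1, 2), (1, 1), (2, 1)]
H-H contact: residue 1 @(0,1) - residue 4 @(1, 1)

Answer: 1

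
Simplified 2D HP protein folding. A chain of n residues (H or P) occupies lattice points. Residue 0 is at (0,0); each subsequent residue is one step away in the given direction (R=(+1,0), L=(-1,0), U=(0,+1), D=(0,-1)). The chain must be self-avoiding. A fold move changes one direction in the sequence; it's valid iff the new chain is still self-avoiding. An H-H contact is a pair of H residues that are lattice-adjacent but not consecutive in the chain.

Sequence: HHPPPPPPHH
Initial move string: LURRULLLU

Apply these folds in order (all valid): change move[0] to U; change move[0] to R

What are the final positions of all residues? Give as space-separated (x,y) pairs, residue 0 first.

Answer: (0,0) (1,0) (1,1) (2,1) (3,1) (3,2) (2,2) (1,2) (0,2) (0,3)

Derivation:
Initial moves: LURRULLLU
Fold: move[0]->U => UURRULLLU (positions: [(0, 0), (0, 1), (0, 2), (1, 2), (2, 2), (2, 3), (1, 3), (0, 3), (-1, 3), (-1, 4)])
Fold: move[0]->R => RURRULLLU (positions: [(0, 0), (1, 0), (1, 1), (2, 1), (3, 1), (3, 2), (2, 2), (1, 2), (0, 2), (0, 3)])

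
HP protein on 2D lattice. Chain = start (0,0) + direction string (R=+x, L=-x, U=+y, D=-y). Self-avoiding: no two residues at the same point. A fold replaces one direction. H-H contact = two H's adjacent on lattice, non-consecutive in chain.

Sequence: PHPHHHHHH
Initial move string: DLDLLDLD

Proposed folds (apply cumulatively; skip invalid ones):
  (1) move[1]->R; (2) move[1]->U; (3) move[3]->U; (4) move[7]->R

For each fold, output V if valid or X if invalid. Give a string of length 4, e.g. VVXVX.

Initial: DLDLLDLD -> [(0, 0), (0, -1), (-1, -1), (-1, -2), (-2, -2), (-3, -2), (-3, -3), (-4, -3), (-4, -4)]
Fold 1: move[1]->R => DRDLLDLD VALID
Fold 2: move[1]->U => DUDLLDLD INVALID (collision), skipped
Fold 3: move[3]->U => DRDULDLD INVALID (collision), skipped
Fold 4: move[7]->R => DRDLLDLR INVALID (collision), skipped

Answer: VXXX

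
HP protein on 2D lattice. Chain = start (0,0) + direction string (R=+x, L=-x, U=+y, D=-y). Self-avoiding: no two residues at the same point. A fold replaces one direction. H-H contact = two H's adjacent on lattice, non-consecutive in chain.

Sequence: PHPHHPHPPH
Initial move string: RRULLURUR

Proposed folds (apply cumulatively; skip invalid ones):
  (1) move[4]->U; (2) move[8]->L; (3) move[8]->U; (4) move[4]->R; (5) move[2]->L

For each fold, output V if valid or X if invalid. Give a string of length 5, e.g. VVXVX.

Answer: VVVXX

Derivation:
Initial: RRULLURUR -> [(0, 0), (1, 0), (2, 0), (2, 1), (1, 1), (0, 1), (0, 2), (1, 2), (1, 3), (2, 3)]
Fold 1: move[4]->U => RRULUURUR VALID
Fold 2: move[8]->L => RRULUURUL VALID
Fold 3: move[8]->U => RRULUURUU VALID
Fold 4: move[4]->R => RRULRURUU INVALID (collision), skipped
Fold 5: move[2]->L => RRLLUURUU INVALID (collision), skipped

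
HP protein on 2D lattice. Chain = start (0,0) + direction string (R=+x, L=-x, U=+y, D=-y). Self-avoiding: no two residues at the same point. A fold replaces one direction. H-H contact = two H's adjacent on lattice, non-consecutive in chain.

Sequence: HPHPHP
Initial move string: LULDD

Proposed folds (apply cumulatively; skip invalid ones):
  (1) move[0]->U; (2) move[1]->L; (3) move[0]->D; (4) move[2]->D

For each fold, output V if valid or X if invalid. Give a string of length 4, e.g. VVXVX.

Answer: VVVV

Derivation:
Initial: LULDD -> [(0, 0), (-1, 0), (-1, 1), (-2, 1), (-2, 0), (-2, -1)]
Fold 1: move[0]->U => UULDD VALID
Fold 2: move[1]->L => ULLDD VALID
Fold 3: move[0]->D => DLLDD VALID
Fold 4: move[2]->D => DLDDD VALID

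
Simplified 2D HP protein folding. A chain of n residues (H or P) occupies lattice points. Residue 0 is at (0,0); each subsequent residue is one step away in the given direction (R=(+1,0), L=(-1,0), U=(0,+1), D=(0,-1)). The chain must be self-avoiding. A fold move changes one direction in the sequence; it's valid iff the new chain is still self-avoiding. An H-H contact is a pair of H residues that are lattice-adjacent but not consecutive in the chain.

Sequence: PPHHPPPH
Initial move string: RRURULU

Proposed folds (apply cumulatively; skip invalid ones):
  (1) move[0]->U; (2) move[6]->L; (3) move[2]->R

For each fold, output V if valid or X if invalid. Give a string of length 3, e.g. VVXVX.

Answer: VVV

Derivation:
Initial: RRURULU -> [(0, 0), (1, 0), (2, 0), (2, 1), (3, 1), (3, 2), (2, 2), (2, 3)]
Fold 1: move[0]->U => URURULU VALID
Fold 2: move[6]->L => URURULL VALID
Fold 3: move[2]->R => URRRULL VALID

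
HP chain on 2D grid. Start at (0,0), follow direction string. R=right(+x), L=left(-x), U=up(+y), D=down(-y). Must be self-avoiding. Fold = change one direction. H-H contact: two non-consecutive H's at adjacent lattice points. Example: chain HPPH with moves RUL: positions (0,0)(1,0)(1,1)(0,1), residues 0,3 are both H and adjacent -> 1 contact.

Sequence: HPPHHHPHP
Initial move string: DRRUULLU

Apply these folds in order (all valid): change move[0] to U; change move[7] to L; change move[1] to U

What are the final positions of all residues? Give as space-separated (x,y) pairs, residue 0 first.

Answer: (0,0) (0,1) (0,2) (1,2) (1,3) (1,4) (0,4) (-1,4) (-2,4)

Derivation:
Initial moves: DRRUULLU
Fold: move[0]->U => URRUULLU (positions: [(0, 0), (0, 1), (1, 1), (2, 1), (2, 2), (2, 3), (1, 3), (0, 3), (0, 4)])
Fold: move[7]->L => URRUULLL (positions: [(0, 0), (0, 1), (1, 1), (2, 1), (2, 2), (2, 3), (1, 3), (0, 3), (-1, 3)])
Fold: move[1]->U => UURUULLL (positions: [(0, 0), (0, 1), (0, 2), (1, 2), (1, 3), (1, 4), (0, 4), (-1, 4), (-2, 4)])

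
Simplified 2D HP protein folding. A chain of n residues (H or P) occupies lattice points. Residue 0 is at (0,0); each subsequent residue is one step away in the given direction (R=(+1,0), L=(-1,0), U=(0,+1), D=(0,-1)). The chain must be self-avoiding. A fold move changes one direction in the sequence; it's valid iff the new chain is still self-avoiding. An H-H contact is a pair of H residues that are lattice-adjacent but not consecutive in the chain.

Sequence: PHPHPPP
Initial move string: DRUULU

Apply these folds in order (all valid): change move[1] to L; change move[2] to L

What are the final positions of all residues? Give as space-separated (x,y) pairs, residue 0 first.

Initial moves: DRUULU
Fold: move[1]->L => DLUULU (positions: [(0, 0), (0, -1), (-1, -1), (-1, 0), (-1, 1), (-2, 1), (-2, 2)])
Fold: move[2]->L => DLLULU (positions: [(0, 0), (0, -1), (-1, -1), (-2, -1), (-2, 0), (-3, 0), (-3, 1)])

Answer: (0,0) (0,-1) (-1,-1) (-2,-1) (-2,0) (-3,0) (-3,1)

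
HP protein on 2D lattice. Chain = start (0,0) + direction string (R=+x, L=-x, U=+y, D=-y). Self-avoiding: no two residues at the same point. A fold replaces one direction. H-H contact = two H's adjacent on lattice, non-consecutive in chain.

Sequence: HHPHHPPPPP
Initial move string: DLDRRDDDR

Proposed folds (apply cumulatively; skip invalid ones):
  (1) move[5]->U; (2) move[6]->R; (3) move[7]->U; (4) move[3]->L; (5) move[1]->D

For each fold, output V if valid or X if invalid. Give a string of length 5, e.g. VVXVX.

Initial: DLDRRDDDR -> [(0, 0), (0, -1), (-1, -1), (-1, -2), (0, -2), (1, -2), (1, -3), (1, -4), (1, -5), (2, -5)]
Fold 1: move[5]->U => DLDRRUDDR INVALID (collision), skipped
Fold 2: move[6]->R => DLDRRDRDR VALID
Fold 3: move[7]->U => DLDRRDRUR VALID
Fold 4: move[3]->L => DLDLRDRUR INVALID (collision), skipped
Fold 5: move[1]->D => DDDRRDRUR VALID

Answer: XVVXV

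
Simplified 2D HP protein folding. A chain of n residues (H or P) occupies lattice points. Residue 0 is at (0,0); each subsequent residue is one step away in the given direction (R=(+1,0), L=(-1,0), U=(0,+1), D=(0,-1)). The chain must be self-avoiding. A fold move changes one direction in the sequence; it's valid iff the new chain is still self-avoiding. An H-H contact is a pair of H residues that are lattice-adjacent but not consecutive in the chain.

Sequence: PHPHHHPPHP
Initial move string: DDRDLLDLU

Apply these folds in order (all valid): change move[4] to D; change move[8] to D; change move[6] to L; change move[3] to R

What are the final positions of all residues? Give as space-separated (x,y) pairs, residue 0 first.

Initial moves: DDRDLLDLU
Fold: move[4]->D => DDRDDLDLU (positions: [(0, 0), (0, -1), (0, -2), (1, -2), (1, -3), (1, -4), (0, -4), (0, -5), (-1, -5), (-1, -4)])
Fold: move[8]->D => DDRDDLDLD (positions: [(0, 0), (0, -1), (0, -2), (1, -2), (1, -3), (1, -4), (0, -4), (0, -5), (-1, -5), (-1, -6)])
Fold: move[6]->L => DDRDDLLLD (positions: [(0, 0), (0, -1), (0, -2), (1, -2), (1, -3), (1, -4), (0, -4), (-1, -4), (-2, -4), (-2, -5)])
Fold: move[3]->R => DDRRDLLLD (positions: [(0, 0), (0, -1), (0, -2), (1, -2), (2, -2), (2, -3), (1, -3), (0, -3), (-1, -3), (-1, -4)])

Answer: (0,0) (0,-1) (0,-2) (1,-2) (2,-2) (2,-3) (1,-3) (0,-3) (-1,-3) (-1,-4)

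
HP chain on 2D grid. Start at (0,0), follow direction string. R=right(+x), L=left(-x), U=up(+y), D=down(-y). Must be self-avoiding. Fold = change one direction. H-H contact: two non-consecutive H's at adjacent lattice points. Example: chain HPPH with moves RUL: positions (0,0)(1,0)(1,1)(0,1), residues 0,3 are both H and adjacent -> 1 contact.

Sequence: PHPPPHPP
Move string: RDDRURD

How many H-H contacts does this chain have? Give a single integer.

Answer: 0

Derivation:
Positions: [(0, 0), (1, 0), (1, -1), (1, -2), (2, -2), (2, -1), (3, -1), (3, -2)]
No H-H contacts found.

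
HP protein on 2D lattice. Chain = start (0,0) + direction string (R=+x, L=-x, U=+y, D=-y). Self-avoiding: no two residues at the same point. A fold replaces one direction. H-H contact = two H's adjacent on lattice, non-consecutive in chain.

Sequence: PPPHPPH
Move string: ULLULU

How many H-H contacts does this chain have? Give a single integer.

Answer: 0

Derivation:
Positions: [(0, 0), (0, 1), (-1, 1), (-2, 1), (-2, 2), (-3, 2), (-3, 3)]
No H-H contacts found.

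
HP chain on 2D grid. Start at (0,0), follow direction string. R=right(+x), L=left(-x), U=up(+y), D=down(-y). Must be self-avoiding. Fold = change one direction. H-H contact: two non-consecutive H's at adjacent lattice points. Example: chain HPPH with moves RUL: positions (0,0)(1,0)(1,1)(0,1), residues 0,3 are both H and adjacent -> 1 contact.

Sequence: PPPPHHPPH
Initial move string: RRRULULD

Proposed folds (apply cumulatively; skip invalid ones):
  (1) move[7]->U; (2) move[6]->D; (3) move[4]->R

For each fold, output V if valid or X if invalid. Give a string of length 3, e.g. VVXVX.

Answer: VXV

Derivation:
Initial: RRRULULD -> [(0, 0), (1, 0), (2, 0), (3, 0), (3, 1), (2, 1), (2, 2), (1, 2), (1, 1)]
Fold 1: move[7]->U => RRRULULU VALID
Fold 2: move[6]->D => RRRULUDU INVALID (collision), skipped
Fold 3: move[4]->R => RRRURULU VALID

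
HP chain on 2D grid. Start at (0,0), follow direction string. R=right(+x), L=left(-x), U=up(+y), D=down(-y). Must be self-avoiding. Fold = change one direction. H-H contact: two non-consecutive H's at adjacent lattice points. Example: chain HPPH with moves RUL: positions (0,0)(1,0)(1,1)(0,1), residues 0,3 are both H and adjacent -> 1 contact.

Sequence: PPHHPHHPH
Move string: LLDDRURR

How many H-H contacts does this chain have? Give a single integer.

Answer: 1

Derivation:
Positions: [(0, 0), (-1, 0), (-2, 0), (-2, -1), (-2, -2), (-1, -2), (-1, -1), (0, -1), (1, -1)]
H-H contact: residue 3 @(-2,-1) - residue 6 @(-1, -1)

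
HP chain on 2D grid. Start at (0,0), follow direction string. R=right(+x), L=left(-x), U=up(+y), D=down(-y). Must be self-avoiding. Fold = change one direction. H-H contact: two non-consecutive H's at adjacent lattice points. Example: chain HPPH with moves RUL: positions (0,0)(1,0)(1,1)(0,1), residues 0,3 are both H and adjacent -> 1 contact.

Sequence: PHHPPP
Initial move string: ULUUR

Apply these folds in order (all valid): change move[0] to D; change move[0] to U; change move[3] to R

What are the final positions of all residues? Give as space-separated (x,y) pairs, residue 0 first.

Answer: (0,0) (0,1) (-1,1) (-1,2) (0,2) (1,2)

Derivation:
Initial moves: ULUUR
Fold: move[0]->D => DLUUR (positions: [(0, 0), (0, -1), (-1, -1), (-1, 0), (-1, 1), (0, 1)])
Fold: move[0]->U => ULUUR (positions: [(0, 0), (0, 1), (-1, 1), (-1, 2), (-1, 3), (0, 3)])
Fold: move[3]->R => ULURR (positions: [(0, 0), (0, 1), (-1, 1), (-1, 2), (0, 2), (1, 2)])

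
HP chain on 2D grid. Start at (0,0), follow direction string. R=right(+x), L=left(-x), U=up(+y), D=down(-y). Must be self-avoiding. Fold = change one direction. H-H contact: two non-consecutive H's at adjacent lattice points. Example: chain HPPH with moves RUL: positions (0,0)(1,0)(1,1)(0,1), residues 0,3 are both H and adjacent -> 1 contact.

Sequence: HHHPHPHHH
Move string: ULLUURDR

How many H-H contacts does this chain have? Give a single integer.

Positions: [(0, 0), (0, 1), (-1, 1), (-2, 1), (-2, 2), (-2, 3), (-1, 3), (-1, 2), (0, 2)]
H-H contact: residue 1 @(0,1) - residue 8 @(0, 2)
H-H contact: residue 2 @(-1,1) - residue 7 @(-1, 2)
H-H contact: residue 4 @(-2,2) - residue 7 @(-1, 2)

Answer: 3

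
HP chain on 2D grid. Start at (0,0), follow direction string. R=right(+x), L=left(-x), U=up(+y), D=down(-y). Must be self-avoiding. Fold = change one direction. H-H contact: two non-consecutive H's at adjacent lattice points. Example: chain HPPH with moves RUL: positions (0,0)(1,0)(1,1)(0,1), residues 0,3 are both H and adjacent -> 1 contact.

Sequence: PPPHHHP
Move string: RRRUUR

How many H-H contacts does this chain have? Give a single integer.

Answer: 0

Derivation:
Positions: [(0, 0), (1, 0), (2, 0), (3, 0), (3, 1), (3, 2), (4, 2)]
No H-H contacts found.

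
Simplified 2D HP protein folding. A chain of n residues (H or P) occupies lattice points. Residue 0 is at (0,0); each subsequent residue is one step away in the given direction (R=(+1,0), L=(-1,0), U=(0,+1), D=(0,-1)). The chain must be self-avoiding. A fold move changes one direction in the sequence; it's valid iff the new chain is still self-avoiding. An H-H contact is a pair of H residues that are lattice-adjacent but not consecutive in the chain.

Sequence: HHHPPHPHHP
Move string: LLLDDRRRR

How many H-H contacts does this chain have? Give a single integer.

Answer: 0

Derivation:
Positions: [(0, 0), (-1, 0), (-2, 0), (-3, 0), (-3, -1), (-3, -2), (-2, -2), (-1, -2), (0, -2), (1, -2)]
No H-H contacts found.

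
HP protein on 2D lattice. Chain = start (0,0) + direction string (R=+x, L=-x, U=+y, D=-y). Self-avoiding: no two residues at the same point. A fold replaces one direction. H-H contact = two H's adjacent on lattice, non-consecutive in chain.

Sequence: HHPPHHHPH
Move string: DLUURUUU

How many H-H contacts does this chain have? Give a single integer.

Answer: 1

Derivation:
Positions: [(0, 0), (0, -1), (-1, -1), (-1, 0), (-1, 1), (0, 1), (0, 2), (0, 3), (0, 4)]
H-H contact: residue 0 @(0,0) - residue 5 @(0, 1)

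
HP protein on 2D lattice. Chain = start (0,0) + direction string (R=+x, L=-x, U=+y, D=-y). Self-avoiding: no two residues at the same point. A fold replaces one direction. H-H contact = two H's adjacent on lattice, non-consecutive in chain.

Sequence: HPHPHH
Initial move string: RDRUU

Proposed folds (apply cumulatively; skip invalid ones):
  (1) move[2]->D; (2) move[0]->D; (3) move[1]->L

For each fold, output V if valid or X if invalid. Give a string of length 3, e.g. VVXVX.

Initial: RDRUU -> [(0, 0), (1, 0), (1, -1), (2, -1), (2, 0), (2, 1)]
Fold 1: move[2]->D => RDDUU INVALID (collision), skipped
Fold 2: move[0]->D => DDRUU VALID
Fold 3: move[1]->L => DLRUU INVALID (collision), skipped

Answer: XVX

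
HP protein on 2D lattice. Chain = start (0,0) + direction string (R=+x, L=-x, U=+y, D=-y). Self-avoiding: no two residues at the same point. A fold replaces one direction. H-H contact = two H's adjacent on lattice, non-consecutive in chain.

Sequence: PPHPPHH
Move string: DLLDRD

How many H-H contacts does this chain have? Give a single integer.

Positions: [(0, 0), (0, -1), (-1, -1), (-2, -1), (-2, -2), (-1, -2), (-1, -3)]
H-H contact: residue 2 @(-1,-1) - residue 5 @(-1, -2)

Answer: 1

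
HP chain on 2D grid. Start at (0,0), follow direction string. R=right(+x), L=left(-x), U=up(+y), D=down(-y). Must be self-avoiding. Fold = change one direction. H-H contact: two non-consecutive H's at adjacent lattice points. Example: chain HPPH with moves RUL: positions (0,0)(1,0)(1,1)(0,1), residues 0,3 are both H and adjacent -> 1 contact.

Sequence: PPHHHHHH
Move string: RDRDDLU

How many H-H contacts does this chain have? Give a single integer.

Answer: 2

Derivation:
Positions: [(0, 0), (1, 0), (1, -1), (2, -1), (2, -2), (2, -3), (1, -3), (1, -2)]
H-H contact: residue 2 @(1,-1) - residue 7 @(1, -2)
H-H contact: residue 4 @(2,-2) - residue 7 @(1, -2)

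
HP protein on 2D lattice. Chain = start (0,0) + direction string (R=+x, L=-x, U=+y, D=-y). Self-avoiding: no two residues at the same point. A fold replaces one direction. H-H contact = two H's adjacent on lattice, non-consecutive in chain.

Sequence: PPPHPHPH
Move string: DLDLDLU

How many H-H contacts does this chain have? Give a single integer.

Positions: [(0, 0), (0, -1), (-1, -1), (-1, -2), (-2, -2), (-2, -3), (-3, -3), (-3, -2)]
No H-H contacts found.

Answer: 0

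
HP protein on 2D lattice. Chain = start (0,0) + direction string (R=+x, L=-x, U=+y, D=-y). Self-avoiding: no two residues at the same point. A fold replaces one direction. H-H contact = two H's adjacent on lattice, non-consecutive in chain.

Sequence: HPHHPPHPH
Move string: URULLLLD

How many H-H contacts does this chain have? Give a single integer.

Positions: [(0, 0), (0, 1), (1, 1), (1, 2), (0, 2), (-1, 2), (-2, 2), (-3, 2), (-3, 1)]
No H-H contacts found.

Answer: 0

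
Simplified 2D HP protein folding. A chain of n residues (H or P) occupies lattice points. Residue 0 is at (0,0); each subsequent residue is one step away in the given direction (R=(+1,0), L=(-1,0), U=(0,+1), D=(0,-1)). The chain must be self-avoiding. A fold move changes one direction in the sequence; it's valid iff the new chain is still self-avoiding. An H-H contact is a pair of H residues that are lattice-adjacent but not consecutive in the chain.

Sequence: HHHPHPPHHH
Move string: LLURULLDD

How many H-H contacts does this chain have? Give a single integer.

Positions: [(0, 0), (-1, 0), (-2, 0), (-2, 1), (-1, 1), (-1, 2), (-2, 2), (-3, 2), (-3, 1), (-3, 0)]
H-H contact: residue 1 @(-1,0) - residue 4 @(-1, 1)
H-H contact: residue 2 @(-2,0) - residue 9 @(-3, 0)

Answer: 2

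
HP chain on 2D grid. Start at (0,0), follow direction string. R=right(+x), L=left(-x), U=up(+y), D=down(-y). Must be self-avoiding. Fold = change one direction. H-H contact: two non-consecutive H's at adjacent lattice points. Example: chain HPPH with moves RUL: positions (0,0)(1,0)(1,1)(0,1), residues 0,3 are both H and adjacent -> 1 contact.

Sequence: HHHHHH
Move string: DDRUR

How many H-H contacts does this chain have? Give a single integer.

Positions: [(0, 0), (0, -1), (0, -2), (1, -2), (1, -1), (2, -1)]
H-H contact: residue 1 @(0,-1) - residue 4 @(1, -1)

Answer: 1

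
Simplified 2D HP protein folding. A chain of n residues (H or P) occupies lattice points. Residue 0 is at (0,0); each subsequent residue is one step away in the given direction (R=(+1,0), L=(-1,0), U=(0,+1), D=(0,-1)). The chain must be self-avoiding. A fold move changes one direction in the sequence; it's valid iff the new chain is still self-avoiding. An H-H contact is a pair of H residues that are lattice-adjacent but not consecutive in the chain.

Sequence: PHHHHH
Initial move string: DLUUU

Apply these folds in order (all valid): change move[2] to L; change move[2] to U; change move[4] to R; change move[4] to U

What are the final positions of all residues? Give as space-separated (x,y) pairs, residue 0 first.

Initial moves: DLUUU
Fold: move[2]->L => DLLUU (positions: [(0, 0), (0, -1), (-1, -1), (-2, -1), (-2, 0), (-2, 1)])
Fold: move[2]->U => DLUUU (positions: [(0, 0), (0, -1), (-1, -1), (-1, 0), (-1, 1), (-1, 2)])
Fold: move[4]->R => DLUUR (positions: [(0, 0), (0, -1), (-1, -1), (-1, 0), (-1, 1), (0, 1)])
Fold: move[4]->U => DLUUU (positions: [(0, 0), (0, -1), (-1, -1), (-1, 0), (-1, 1), (-1, 2)])

Answer: (0,0) (0,-1) (-1,-1) (-1,0) (-1,1) (-1,2)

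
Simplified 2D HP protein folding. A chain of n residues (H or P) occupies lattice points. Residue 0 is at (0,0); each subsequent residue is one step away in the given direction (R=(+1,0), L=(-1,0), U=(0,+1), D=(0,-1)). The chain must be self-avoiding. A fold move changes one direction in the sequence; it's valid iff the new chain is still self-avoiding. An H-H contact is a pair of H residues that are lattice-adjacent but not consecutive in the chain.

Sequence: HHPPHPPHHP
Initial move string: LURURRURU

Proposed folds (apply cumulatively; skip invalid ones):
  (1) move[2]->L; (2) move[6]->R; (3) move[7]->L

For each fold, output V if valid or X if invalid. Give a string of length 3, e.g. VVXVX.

Answer: VVX

Derivation:
Initial: LURURRURU -> [(0, 0), (-1, 0), (-1, 1), (0, 1), (0, 2), (1, 2), (2, 2), (2, 3), (3, 3), (3, 4)]
Fold 1: move[2]->L => LULURRURU VALID
Fold 2: move[6]->R => LULURRRRU VALID
Fold 3: move[7]->L => LULURRRLU INVALID (collision), skipped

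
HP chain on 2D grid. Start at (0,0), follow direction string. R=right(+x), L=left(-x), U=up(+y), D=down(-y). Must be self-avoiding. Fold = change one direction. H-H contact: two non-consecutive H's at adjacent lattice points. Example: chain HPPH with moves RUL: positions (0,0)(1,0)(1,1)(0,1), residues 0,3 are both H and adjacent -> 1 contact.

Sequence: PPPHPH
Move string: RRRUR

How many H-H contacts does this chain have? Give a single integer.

Answer: 0

Derivation:
Positions: [(0, 0), (1, 0), (2, 0), (3, 0), (3, 1), (4, 1)]
No H-H contacts found.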